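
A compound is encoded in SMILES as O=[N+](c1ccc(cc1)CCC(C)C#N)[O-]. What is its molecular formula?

Heavy atoms from the SMILES: 11 C, 2 N, 2 O.
Implicit hydrogens by atom environment:
  4 × C (aromatic): 1 H each → 4
  2 × C: 2 H each → 4
  2 × C (aromatic): no H
  1 × C: 3 H
  1 × C: 1 H
  1 × C: no H
  1 × N (charge +1): no H
  1 × N: no H
  1 × O: no H
  1 × O (charge -1): no H
  Total hydrogens = 12.
Molecular formula: C11H12N2O2

C11H12N2O2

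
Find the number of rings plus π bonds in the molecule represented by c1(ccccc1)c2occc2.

7

Molecular formula from the SMILES: C10H8O.
DoU = (2C + 2 + N − H − X)/2 = (2·10 + 2 + 0 − 8 − 0)/2 = 14/2 = 7.
(Structurally: 2 ring(s) + 5 π bond(s) = 7.)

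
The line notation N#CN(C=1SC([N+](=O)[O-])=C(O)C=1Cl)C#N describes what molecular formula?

C6HClN4O3S

Heavy atoms from the SMILES: 6 C, 1 Cl, 4 N, 3 O, 1 S.
Implicit hydrogens by atom environment:
  4 × C (aromatic): no H
  3 × N: no H
  2 × C: no H
  1 × Cl: no H
  1 × N (charge +1): no H
  1 × O: 1 H
  1 × O: no H
  1 × O (charge -1): no H
  1 × S (aromatic): no H
  Total hydrogens = 1.
Molecular formula: C6HClN4O3S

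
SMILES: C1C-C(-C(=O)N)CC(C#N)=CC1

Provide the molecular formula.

C9H12N2O

Heavy atoms from the SMILES: 9 C, 2 N, 1 O.
Implicit hydrogens by atom environment:
  4 × C: 2 H each → 8
  3 × C: no H
  2 × C: 1 H each → 2
  1 × N: 2 H
  1 × N: no H
  1 × O: no H
  Total hydrogens = 12.
Molecular formula: C9H12N2O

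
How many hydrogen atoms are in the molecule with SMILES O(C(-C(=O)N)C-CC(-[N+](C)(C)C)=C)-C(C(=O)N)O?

22

Hydrogens are implicit in SMILES; fill each atom to its normal valence:
  3 × C: 3 H each → 9
  3 × C: 2 H each → 6
  3 × C: no H
  3 × O: no H
  2 × C: 1 H each → 2
  2 × N: 2 H each → 4
  1 × N (charge +1): no H
  1 × O: 1 H
  Total hydrogens = 22.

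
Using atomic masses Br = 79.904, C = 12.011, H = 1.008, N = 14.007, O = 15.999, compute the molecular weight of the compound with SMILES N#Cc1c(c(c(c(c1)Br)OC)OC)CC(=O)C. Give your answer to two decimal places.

298.14

Molecular formula: C12H12BrNO3.
M = 1×79.904 + 12×12.011 + 12×1.008 + 1×14.007 + 3×15.999 = 298.14 g/mol.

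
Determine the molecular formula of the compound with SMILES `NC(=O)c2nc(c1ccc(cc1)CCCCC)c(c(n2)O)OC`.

C17H21N3O3

Heavy atoms from the SMILES: 17 C, 3 N, 3 O.
Implicit hydrogens by atom environment:
  6 × C (aromatic): no H
  4 × C: 2 H each → 8
  4 × C (aromatic): 1 H each → 4
  2 × C: 3 H each → 6
  2 × N (aromatic): no H
  2 × O: no H
  1 × C: no H
  1 × N: 2 H
  1 × O: 1 H
  Total hydrogens = 21.
Molecular formula: C17H21N3O3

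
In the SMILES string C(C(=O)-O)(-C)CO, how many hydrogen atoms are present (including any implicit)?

8

Hydrogens are implicit in SMILES; fill each atom to its normal valence:
  2 × O: 1 H each → 2
  1 × C: 3 H
  1 × C: 2 H
  1 × C: 1 H
  1 × C: no H
  1 × O: no H
  Total hydrogens = 8.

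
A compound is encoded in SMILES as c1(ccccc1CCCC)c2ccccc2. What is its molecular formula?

C16H18

Heavy atoms from the SMILES: 16 C.
Implicit hydrogens by atom environment:
  9 × C (aromatic): 1 H each → 9
  3 × C: 2 H each → 6
  3 × C (aromatic): no H
  1 × C: 3 H
  Total hydrogens = 18.
Molecular formula: C16H18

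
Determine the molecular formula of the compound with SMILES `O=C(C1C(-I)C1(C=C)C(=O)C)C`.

C9H11IO2

Heavy atoms from the SMILES: 9 C, 1 I, 2 O.
Implicit hydrogens by atom environment:
  3 × C: 1 H each → 3
  3 × C: no H
  2 × C: 3 H each → 6
  2 × O: no H
  1 × C: 2 H
  1 × I: no H
  Total hydrogens = 11.
Molecular formula: C9H11IO2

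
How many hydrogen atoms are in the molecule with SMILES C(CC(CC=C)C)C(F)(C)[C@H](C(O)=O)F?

Hydrogens are implicit in SMILES; fill each atom to its normal valence:
  4 × C: 2 H each → 8
  3 × C: 1 H each → 3
  2 × C: 3 H each → 6
  2 × C: no H
  2 × F: no H
  1 × O: 1 H
  1 × O: no H
  Total hydrogens = 18.

18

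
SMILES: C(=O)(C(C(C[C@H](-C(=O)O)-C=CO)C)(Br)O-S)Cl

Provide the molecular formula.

C9H12BrClO5S

Heavy atoms from the SMILES: 1 Br, 9 C, 1 Cl, 5 O, 1 S.
Implicit hydrogens by atom environment:
  4 × C: 1 H each → 4
  3 × C: no H
  3 × O: no H
  2 × O: 1 H each → 2
  1 × Br: no H
  1 × C: 3 H
  1 × C: 2 H
  1 × Cl: no H
  1 × S: 1 H
  Total hydrogens = 12.
Molecular formula: C9H12BrClO5S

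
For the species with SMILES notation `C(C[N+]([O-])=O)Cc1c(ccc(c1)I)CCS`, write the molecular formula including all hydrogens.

C11H14INO2S

Heavy atoms from the SMILES: 11 C, 1 I, 1 N, 2 O, 1 S.
Implicit hydrogens by atom environment:
  5 × C: 2 H each → 10
  3 × C (aromatic): 1 H each → 3
  3 × C (aromatic): no H
  1 × I: no H
  1 × N (charge +1): no H
  1 × O: no H
  1 × O (charge -1): no H
  1 × S: 1 H
  Total hydrogens = 14.
Molecular formula: C11H14INO2S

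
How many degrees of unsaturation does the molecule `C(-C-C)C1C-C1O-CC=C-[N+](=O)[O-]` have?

Molecular formula from the SMILES: C9H15NO3.
DoU = (2C + 2 + N − H − X)/2 = (2·9 + 2 + 1 − 15 − 0)/2 = 6/2 = 3.
(Structurally: 1 ring(s) + 2 π bond(s) = 3.)

3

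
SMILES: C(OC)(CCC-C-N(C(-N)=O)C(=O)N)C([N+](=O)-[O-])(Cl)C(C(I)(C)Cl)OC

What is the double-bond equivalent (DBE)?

Molecular formula from the SMILES: C13H23Cl2IN4O6.
DoU = (2C + 2 + N − H − X)/2 = (2·13 + 2 + 4 − 23 − 3)/2 = 6/2 = 3.
(Structurally: 0 ring(s) + 3 π bond(s) = 3.)

3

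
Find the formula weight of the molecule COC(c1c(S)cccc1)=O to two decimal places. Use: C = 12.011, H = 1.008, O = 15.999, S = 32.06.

168.21

Molecular formula: C8H8O2S.
M = 8×12.011 + 8×1.008 + 2×15.999 + 1×32.06 = 168.21 g/mol.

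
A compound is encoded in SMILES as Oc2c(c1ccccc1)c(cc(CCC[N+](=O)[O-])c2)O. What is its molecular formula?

C15H15NO4

Heavy atoms from the SMILES: 15 C, 1 N, 4 O.
Implicit hydrogens by atom environment:
  7 × C (aromatic): 1 H each → 7
  5 × C (aromatic): no H
  3 × C: 2 H each → 6
  2 × O: 1 H each → 2
  1 × N (charge +1): no H
  1 × O: no H
  1 × O (charge -1): no H
  Total hydrogens = 15.
Molecular formula: C15H15NO4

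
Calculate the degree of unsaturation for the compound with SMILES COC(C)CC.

0

Molecular formula from the SMILES: C5H12O.
DoU = (2C + 2 + N − H − X)/2 = (2·5 + 2 + 0 − 12 − 0)/2 = 0/2 = 0.
(Structurally: 0 ring(s) + 0 π bond(s) = 0.)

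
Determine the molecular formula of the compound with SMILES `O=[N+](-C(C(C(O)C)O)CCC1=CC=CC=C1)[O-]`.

Heavy atoms from the SMILES: 12 C, 1 N, 4 O.
Implicit hydrogens by atom environment:
  5 × C (aromatic): 1 H each → 5
  3 × C: 1 H each → 3
  2 × C: 2 H each → 4
  2 × O: 1 H each → 2
  1 × C: 3 H
  1 × C (aromatic): no H
  1 × N (charge +1): no H
  1 × O: no H
  1 × O (charge -1): no H
  Total hydrogens = 17.
Molecular formula: C12H17NO4

C12H17NO4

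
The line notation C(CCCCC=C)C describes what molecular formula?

C8H16

Heavy atoms from the SMILES: 8 C.
Implicit hydrogens by atom environment:
  6 × C: 2 H each → 12
  1 × C: 3 H
  1 × C: 1 H
  Total hydrogens = 16.
Molecular formula: C8H16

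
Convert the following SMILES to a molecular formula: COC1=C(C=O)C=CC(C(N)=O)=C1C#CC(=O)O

Heavy atoms from the SMILES: 12 C, 1 N, 5 O.
Implicit hydrogens by atom environment:
  4 × C (aromatic): no H
  4 × C: no H
  4 × O: no H
  2 × C (aromatic): 1 H each → 2
  1 × C: 3 H
  1 × C: 1 H
  1 × N: 2 H
  1 × O: 1 H
  Total hydrogens = 9.
Molecular formula: C12H9NO5

C12H9NO5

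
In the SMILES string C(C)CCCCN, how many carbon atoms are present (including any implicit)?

6

The symbol for carbon appears 6 times in the SMILES.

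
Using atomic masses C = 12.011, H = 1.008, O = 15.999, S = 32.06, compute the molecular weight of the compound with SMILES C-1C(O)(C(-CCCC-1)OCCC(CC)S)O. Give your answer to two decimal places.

Molecular formula: C12H24O3S.
M = 12×12.011 + 24×1.008 + 3×15.999 + 1×32.06 = 248.38 g/mol.

248.38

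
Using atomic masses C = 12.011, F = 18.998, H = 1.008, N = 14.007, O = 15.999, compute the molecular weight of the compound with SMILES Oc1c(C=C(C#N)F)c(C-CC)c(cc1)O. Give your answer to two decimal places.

Molecular formula: C12H12FNO2.
M = 12×12.011 + 1×18.998 + 12×1.008 + 1×14.007 + 2×15.999 = 221.23 g/mol.

221.23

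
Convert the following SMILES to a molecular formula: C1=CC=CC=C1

Heavy atoms from the SMILES: 6 C.
Implicit hydrogens by atom environment:
  6 × C (aromatic): 1 H each → 6
  Total hydrogens = 6.
Molecular formula: C6H6

C6H6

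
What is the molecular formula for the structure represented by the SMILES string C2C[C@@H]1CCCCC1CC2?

Heavy atoms from the SMILES: 10 C.
Implicit hydrogens by atom environment:
  8 × C: 2 H each → 16
  2 × C: 1 H each → 2
  Total hydrogens = 18.
Molecular formula: C10H18

C10H18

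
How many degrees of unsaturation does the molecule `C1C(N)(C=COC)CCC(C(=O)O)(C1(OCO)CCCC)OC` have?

3

Molecular formula from the SMILES: C16H29NO6.
DoU = (2C + 2 + N − H − X)/2 = (2·16 + 2 + 1 − 29 − 0)/2 = 6/2 = 3.
(Structurally: 1 ring(s) + 2 π bond(s) = 3.)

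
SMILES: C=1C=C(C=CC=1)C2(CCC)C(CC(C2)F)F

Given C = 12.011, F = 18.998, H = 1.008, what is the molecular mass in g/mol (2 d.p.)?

224.29

Molecular formula: C14H18F2.
M = 14×12.011 + 2×18.998 + 18×1.008 = 224.29 g/mol.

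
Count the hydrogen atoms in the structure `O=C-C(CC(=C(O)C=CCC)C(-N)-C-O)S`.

Hydrogens are implicit in SMILES; fill each atom to its normal valence:
  5 × C: 1 H each → 5
  3 × C: 2 H each → 6
  2 × C: no H
  2 × O: 1 H each → 2
  1 × C: 3 H
  1 × N: 2 H
  1 × O: no H
  1 × S: 1 H
  Total hydrogens = 19.

19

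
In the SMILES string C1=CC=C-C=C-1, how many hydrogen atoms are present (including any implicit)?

Hydrogens are implicit in SMILES; fill each atom to its normal valence:
  6 × C (aromatic): 1 H each → 6
  Total hydrogens = 6.

6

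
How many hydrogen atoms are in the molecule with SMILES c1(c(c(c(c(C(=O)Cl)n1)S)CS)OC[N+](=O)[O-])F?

Hydrogens are implicit in SMILES; fill each atom to its normal valence:
  5 × C (aromatic): no H
  3 × O: no H
  2 × C: 2 H each → 4
  2 × S: 1 H each → 2
  1 × C: no H
  1 × Cl: no H
  1 × F: no H
  1 × N (aromatic): no H
  1 × N (charge +1): no H
  1 × O (charge -1): no H
  Total hydrogens = 6.

6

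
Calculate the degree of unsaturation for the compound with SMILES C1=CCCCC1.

2

Molecular formula from the SMILES: C6H10.
DoU = (2C + 2 + N − H − X)/2 = (2·6 + 2 + 0 − 10 − 0)/2 = 4/2 = 2.
(Structurally: 1 ring(s) + 1 π bond(s) = 2.)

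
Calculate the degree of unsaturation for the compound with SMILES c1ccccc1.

4

Molecular formula from the SMILES: C6H6.
DoU = (2C + 2 + N − H − X)/2 = (2·6 + 2 + 0 − 6 − 0)/2 = 8/2 = 4.
(Structurally: 1 ring(s) + 3 π bond(s) = 4.)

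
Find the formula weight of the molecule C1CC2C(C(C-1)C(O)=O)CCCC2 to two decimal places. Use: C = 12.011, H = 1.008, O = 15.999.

182.26

Molecular formula: C11H18O2.
M = 11×12.011 + 18×1.008 + 2×15.999 = 182.26 g/mol.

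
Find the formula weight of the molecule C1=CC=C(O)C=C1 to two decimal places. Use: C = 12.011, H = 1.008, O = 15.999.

94.11

Molecular formula: C6H6O.
M = 6×12.011 + 6×1.008 + 1×15.999 = 94.11 g/mol.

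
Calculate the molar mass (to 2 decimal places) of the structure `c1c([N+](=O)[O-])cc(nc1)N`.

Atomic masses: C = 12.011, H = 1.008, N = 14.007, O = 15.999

Molecular formula: C5H5N3O2.
M = 5×12.011 + 5×1.008 + 3×14.007 + 2×15.999 = 139.11 g/mol.

139.11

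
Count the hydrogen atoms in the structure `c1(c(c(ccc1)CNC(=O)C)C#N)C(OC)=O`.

Hydrogens are implicit in SMILES; fill each atom to its normal valence:
  3 × C (aromatic): 1 H each → 3
  3 × C (aromatic): no H
  3 × C: no H
  3 × O: no H
  2 × C: 3 H each → 6
  1 × C: 2 H
  1 × N: 1 H
  1 × N: no H
  Total hydrogens = 12.

12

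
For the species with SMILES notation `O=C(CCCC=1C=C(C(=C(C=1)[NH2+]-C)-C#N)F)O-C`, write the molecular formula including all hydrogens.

Heavy atoms from the SMILES: 13 C, 1 F, 2 N, 2 O.
Implicit hydrogens by atom environment:
  4 × C (aromatic): no H
  3 × C: 2 H each → 6
  2 × C: 3 H each → 6
  2 × C (aromatic): 1 H each → 2
  2 × C: no H
  2 × O: no H
  1 × F: no H
  1 × N (charge +1): 2 H
  1 × N: no H
  Total hydrogens = 16.
Net charge +1.
Molecular formula: C13H16FN2O2+

C13H16FN2O2+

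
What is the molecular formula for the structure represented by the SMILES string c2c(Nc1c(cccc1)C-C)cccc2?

Heavy atoms from the SMILES: 14 C, 1 N.
Implicit hydrogens by atom environment:
  9 × C (aromatic): 1 H each → 9
  3 × C (aromatic): no H
  1 × C: 3 H
  1 × C: 2 H
  1 × N: 1 H
  Total hydrogens = 15.
Molecular formula: C14H15N

C14H15N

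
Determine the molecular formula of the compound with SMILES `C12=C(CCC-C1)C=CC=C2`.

Heavy atoms from the SMILES: 10 C.
Implicit hydrogens by atom environment:
  4 × C: 2 H each → 8
  4 × C (aromatic): 1 H each → 4
  2 × C (aromatic): no H
  Total hydrogens = 12.
Molecular formula: C10H12

C10H12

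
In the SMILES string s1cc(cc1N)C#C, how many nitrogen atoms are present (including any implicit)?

The symbol for nitrogen appears 1 time in the SMILES.

1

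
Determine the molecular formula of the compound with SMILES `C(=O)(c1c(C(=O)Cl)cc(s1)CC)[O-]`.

C8H6ClO3S-

Heavy atoms from the SMILES: 8 C, 1 Cl, 3 O, 1 S.
Implicit hydrogens by atom environment:
  3 × C (aromatic): no H
  2 × C: no H
  2 × O: no H
  1 × C: 3 H
  1 × C: 2 H
  1 × C (aromatic): 1 H
  1 × Cl: no H
  1 × O (charge -1): no H
  1 × S (aromatic): no H
  Total hydrogens = 6.
Net charge -1.
Molecular formula: C8H6ClO3S-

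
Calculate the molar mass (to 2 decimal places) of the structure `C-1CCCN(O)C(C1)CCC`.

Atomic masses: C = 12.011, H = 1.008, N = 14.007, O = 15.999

157.26

Molecular formula: C9H19NO.
M = 9×12.011 + 19×1.008 + 1×14.007 + 1×15.999 = 157.26 g/mol.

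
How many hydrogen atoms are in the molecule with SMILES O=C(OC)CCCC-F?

11

Hydrogens are implicit in SMILES; fill each atom to its normal valence:
  4 × C: 2 H each → 8
  2 × O: no H
  1 × C: 3 H
  1 × C: no H
  1 × F: no H
  Total hydrogens = 11.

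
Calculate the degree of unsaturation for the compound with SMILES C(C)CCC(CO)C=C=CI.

2

Molecular formula from the SMILES: C9H15IO.
DoU = (2C + 2 + N − H − X)/2 = (2·9 + 2 + 0 − 15 − 1)/2 = 4/2 = 2.
(Structurally: 0 ring(s) + 2 π bond(s) = 2.)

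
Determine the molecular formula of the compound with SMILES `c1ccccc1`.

Heavy atoms from the SMILES: 6 C.
Implicit hydrogens by atom environment:
  6 × C (aromatic): 1 H each → 6
  Total hydrogens = 6.
Molecular formula: C6H6

C6H6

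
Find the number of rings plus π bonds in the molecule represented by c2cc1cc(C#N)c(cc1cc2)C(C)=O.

Molecular formula from the SMILES: C13H9NO.
DoU = (2C + 2 + N − H − X)/2 = (2·13 + 2 + 1 − 9 − 0)/2 = 20/2 = 10.
(Structurally: 2 ring(s) + 8 π bond(s) = 10.)

10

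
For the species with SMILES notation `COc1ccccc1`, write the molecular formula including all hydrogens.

Heavy atoms from the SMILES: 7 C, 1 O.
Implicit hydrogens by atom environment:
  5 × C (aromatic): 1 H each → 5
  1 × C: 3 H
  1 × C (aromatic): no H
  1 × O: no H
  Total hydrogens = 8.
Molecular formula: C7H8O

C7H8O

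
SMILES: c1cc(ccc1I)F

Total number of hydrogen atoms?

Hydrogens are implicit in SMILES; fill each atom to its normal valence:
  4 × C (aromatic): 1 H each → 4
  2 × C (aromatic): no H
  1 × F: no H
  1 × I: no H
  Total hydrogens = 4.

4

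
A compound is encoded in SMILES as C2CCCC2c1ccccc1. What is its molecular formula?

C11H14

Heavy atoms from the SMILES: 11 C.
Implicit hydrogens by atom environment:
  5 × C (aromatic): 1 H each → 5
  4 × C: 2 H each → 8
  1 × C: 1 H
  1 × C (aromatic): no H
  Total hydrogens = 14.
Molecular formula: C11H14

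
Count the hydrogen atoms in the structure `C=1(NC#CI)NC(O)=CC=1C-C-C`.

Hydrogens are implicit in SMILES; fill each atom to its normal valence:
  3 × C (aromatic): no H
  2 × C: 2 H each → 4
  2 × C: no H
  1 × C: 3 H
  1 × C (aromatic): 1 H
  1 × I: no H
  1 × N (aromatic): 1 H
  1 × N: 1 H
  1 × O: 1 H
  Total hydrogens = 11.

11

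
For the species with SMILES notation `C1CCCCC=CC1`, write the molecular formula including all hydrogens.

Heavy atoms from the SMILES: 8 C.
Implicit hydrogens by atom environment:
  6 × C: 2 H each → 12
  2 × C: 1 H each → 2
  Total hydrogens = 14.
Molecular formula: C8H14

C8H14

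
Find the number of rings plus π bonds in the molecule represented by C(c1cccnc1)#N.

Molecular formula from the SMILES: C6H4N2.
DoU = (2C + 2 + N − H − X)/2 = (2·6 + 2 + 2 − 4 − 0)/2 = 12/2 = 6.
(Structurally: 1 ring(s) + 5 π bond(s) = 6.)

6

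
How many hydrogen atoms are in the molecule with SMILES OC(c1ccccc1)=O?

6

Hydrogens are implicit in SMILES; fill each atom to its normal valence:
  5 × C (aromatic): 1 H each → 5
  1 × C (aromatic): no H
  1 × C: no H
  1 × O: 1 H
  1 × O: no H
  Total hydrogens = 6.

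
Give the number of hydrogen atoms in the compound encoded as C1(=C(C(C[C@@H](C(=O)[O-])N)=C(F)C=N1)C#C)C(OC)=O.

Hydrogens are implicit in SMILES; fill each atom to its normal valence:
  4 × C (aromatic): no H
  3 × C: no H
  3 × O: no H
  2 × C: 1 H each → 2
  1 × C: 3 H
  1 × C: 2 H
  1 × C (aromatic): 1 H
  1 × F: no H
  1 × N: 2 H
  1 × N (aromatic): no H
  1 × O (charge -1): no H
  Total hydrogens = 10.

10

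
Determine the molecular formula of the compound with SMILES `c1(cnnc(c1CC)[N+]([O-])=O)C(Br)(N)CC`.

C9H13BrN4O2

Heavy atoms from the SMILES: 1 Br, 9 C, 4 N, 2 O.
Implicit hydrogens by atom environment:
  3 × C (aromatic): no H
  2 × C: 3 H each → 6
  2 × C: 2 H each → 4
  2 × N (aromatic): no H
  1 × Br: no H
  1 × C (aromatic): 1 H
  1 × C: no H
  1 × N: 2 H
  1 × N (charge +1): no H
  1 × O: no H
  1 × O (charge -1): no H
  Total hydrogens = 13.
Molecular formula: C9H13BrN4O2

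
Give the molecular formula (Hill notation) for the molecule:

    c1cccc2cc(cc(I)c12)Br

C10H6BrI

Heavy atoms from the SMILES: 1 Br, 10 C, 1 I.
Implicit hydrogens by atom environment:
  6 × C (aromatic): 1 H each → 6
  4 × C (aromatic): no H
  1 × Br: no H
  1 × I: no H
  Total hydrogens = 6.
Molecular formula: C10H6BrI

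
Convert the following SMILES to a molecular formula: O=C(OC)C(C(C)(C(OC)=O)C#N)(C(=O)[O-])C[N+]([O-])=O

C10H11N2O8-

Heavy atoms from the SMILES: 10 C, 2 N, 8 O.
Implicit hydrogens by atom environment:
  6 × C: no H
  6 × O: no H
  3 × C: 3 H each → 9
  2 × O (charge -1): no H
  1 × C: 2 H
  1 × N: no H
  1 × N (charge +1): no H
  Total hydrogens = 11.
Net charge -1.
Molecular formula: C10H11N2O8-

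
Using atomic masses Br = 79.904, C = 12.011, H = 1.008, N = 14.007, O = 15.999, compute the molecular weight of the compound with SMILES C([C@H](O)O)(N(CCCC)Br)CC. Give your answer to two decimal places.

240.14

Molecular formula: C8H18BrNO2.
M = 1×79.904 + 8×12.011 + 18×1.008 + 1×14.007 + 2×15.999 = 240.14 g/mol.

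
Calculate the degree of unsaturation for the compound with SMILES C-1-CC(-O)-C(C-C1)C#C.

3

Molecular formula from the SMILES: C8H12O.
DoU = (2C + 2 + N − H − X)/2 = (2·8 + 2 + 0 − 12 − 0)/2 = 6/2 = 3.
(Structurally: 1 ring(s) + 2 π bond(s) = 3.)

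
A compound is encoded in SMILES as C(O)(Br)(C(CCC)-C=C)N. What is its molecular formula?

C7H14BrNO

Heavy atoms from the SMILES: 1 Br, 7 C, 1 N, 1 O.
Implicit hydrogens by atom environment:
  3 × C: 2 H each → 6
  2 × C: 1 H each → 2
  1 × Br: no H
  1 × C: 3 H
  1 × C: no H
  1 × N: 2 H
  1 × O: 1 H
  Total hydrogens = 14.
Molecular formula: C7H14BrNO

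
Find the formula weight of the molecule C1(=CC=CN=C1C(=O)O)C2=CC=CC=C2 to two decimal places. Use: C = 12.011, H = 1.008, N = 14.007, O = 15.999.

Molecular formula: C12H9NO2.
M = 12×12.011 + 9×1.008 + 1×14.007 + 2×15.999 = 199.21 g/mol.

199.21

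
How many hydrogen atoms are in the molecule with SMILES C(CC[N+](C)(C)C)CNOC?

Hydrogens are implicit in SMILES; fill each atom to its normal valence:
  4 × C: 3 H each → 12
  4 × C: 2 H each → 8
  1 × N: 1 H
  1 × N (charge +1): no H
  1 × O: no H
  Total hydrogens = 21.

21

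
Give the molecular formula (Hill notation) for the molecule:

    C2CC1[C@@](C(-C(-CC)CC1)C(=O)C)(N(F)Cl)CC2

Heavy atoms from the SMILES: 14 C, 1 Cl, 1 F, 1 N, 1 O.
Implicit hydrogens by atom environment:
  7 × C: 2 H each → 14
  3 × C: 1 H each → 3
  2 × C: 3 H each → 6
  2 × C: no H
  1 × Cl: no H
  1 × F: no H
  1 × N: no H
  1 × O: no H
  Total hydrogens = 23.
Molecular formula: C14H23ClFNO

C14H23ClFNO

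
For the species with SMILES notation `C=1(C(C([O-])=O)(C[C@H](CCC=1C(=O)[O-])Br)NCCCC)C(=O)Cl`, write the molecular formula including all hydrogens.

Heavy atoms from the SMILES: 1 Br, 14 C, 1 Cl, 1 N, 5 O.
Implicit hydrogens by atom environment:
  6 × C: 2 H each → 12
  6 × C: no H
  3 × O: no H
  2 × O (charge -1): no H
  1 × Br: no H
  1 × C: 3 H
  1 × C: 1 H
  1 × Cl: no H
  1 × N: 1 H
  Total hydrogens = 17.
Net charge -2.
Molecular formula: [C14H17BrClNO5]2-

[C14H17BrClNO5]2-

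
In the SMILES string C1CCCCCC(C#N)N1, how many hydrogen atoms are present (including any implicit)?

14

Hydrogens are implicit in SMILES; fill each atom to its normal valence:
  6 × C: 2 H each → 12
  1 × C: 1 H
  1 × C: no H
  1 × N: 1 H
  1 × N: no H
  Total hydrogens = 14.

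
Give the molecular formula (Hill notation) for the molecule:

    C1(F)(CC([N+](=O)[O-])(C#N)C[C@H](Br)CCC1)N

Heavy atoms from the SMILES: 1 Br, 9 C, 1 F, 3 N, 2 O.
Implicit hydrogens by atom environment:
  5 × C: 2 H each → 10
  3 × C: no H
  1 × Br: no H
  1 × C: 1 H
  1 × F: no H
  1 × N: 2 H
  1 × N: no H
  1 × N (charge +1): no H
  1 × O: no H
  1 × O (charge -1): no H
  Total hydrogens = 13.
Molecular formula: C9H13BrFN3O2

C9H13BrFN3O2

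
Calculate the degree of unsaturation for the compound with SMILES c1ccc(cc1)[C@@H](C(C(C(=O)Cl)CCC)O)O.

Molecular formula from the SMILES: C13H17ClO3.
DoU = (2C + 2 + N − H − X)/2 = (2·13 + 2 + 0 − 17 − 1)/2 = 10/2 = 5.
(Structurally: 1 ring(s) + 4 π bond(s) = 5.)

5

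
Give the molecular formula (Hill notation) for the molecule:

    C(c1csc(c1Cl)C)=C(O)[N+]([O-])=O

C7H6ClNO3S

Heavy atoms from the SMILES: 7 C, 1 Cl, 1 N, 3 O, 1 S.
Implicit hydrogens by atom environment:
  3 × C (aromatic): no H
  1 × C: 3 H
  1 × C (aromatic): 1 H
  1 × C: 1 H
  1 × C: no H
  1 × Cl: no H
  1 × N (charge +1): no H
  1 × O: 1 H
  1 × O: no H
  1 × O (charge -1): no H
  1 × S (aromatic): no H
  Total hydrogens = 6.
Molecular formula: C7H6ClNO3S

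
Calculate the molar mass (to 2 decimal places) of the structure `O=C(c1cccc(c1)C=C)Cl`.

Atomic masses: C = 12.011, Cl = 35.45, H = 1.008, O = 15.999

166.60

Molecular formula: C9H7ClO.
M = 9×12.011 + 1×35.45 + 7×1.008 + 1×15.999 = 166.60 g/mol.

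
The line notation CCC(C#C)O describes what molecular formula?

Heavy atoms from the SMILES: 5 C, 1 O.
Implicit hydrogens by atom environment:
  2 × C: 1 H each → 2
  1 × C: 3 H
  1 × C: 2 H
  1 × C: no H
  1 × O: 1 H
  Total hydrogens = 8.
Molecular formula: C5H8O

C5H8O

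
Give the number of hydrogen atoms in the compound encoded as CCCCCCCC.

Hydrogens are implicit in SMILES; fill each atom to its normal valence:
  6 × C: 2 H each → 12
  2 × C: 3 H each → 6
  Total hydrogens = 18.

18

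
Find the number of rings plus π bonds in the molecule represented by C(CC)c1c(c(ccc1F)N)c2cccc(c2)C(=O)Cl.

9

Molecular formula from the SMILES: C16H15ClFNO.
DoU = (2C + 2 + N − H − X)/2 = (2·16 + 2 + 1 − 15 − 2)/2 = 18/2 = 9.
(Structurally: 2 ring(s) + 7 π bond(s) = 9.)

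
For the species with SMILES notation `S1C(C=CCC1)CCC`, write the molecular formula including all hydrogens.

C8H14S

Heavy atoms from the SMILES: 8 C, 1 S.
Implicit hydrogens by atom environment:
  4 × C: 2 H each → 8
  3 × C: 1 H each → 3
  1 × C: 3 H
  1 × S: no H
  Total hydrogens = 14.
Molecular formula: C8H14S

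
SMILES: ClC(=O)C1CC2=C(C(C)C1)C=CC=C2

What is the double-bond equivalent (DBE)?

Molecular formula from the SMILES: C12H13ClO.
DoU = (2C + 2 + N − H − X)/2 = (2·12 + 2 + 0 − 13 − 1)/2 = 12/2 = 6.
(Structurally: 2 ring(s) + 4 π bond(s) = 6.)

6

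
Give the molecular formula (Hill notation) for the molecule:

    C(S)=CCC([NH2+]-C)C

Heavy atoms from the SMILES: 6 C, 1 N, 1 S.
Implicit hydrogens by atom environment:
  3 × C: 1 H each → 3
  2 × C: 3 H each → 6
  1 × C: 2 H
  1 × N (charge +1): 2 H
  1 × S: 1 H
  Total hydrogens = 14.
Net charge +1.
Molecular formula: C6H14NS+

C6H14NS+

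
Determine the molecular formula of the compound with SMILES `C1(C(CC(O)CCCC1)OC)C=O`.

C10H18O3

Heavy atoms from the SMILES: 10 C, 3 O.
Implicit hydrogens by atom environment:
  5 × C: 2 H each → 10
  4 × C: 1 H each → 4
  2 × O: no H
  1 × C: 3 H
  1 × O: 1 H
  Total hydrogens = 18.
Molecular formula: C10H18O3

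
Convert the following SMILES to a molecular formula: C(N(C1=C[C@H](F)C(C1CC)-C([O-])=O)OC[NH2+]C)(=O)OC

Heavy atoms from the SMILES: 12 C, 1 F, 2 N, 5 O.
Implicit hydrogens by atom environment:
  4 × C: 1 H each → 4
  4 × O: no H
  3 × C: 3 H each → 9
  3 × C: no H
  2 × C: 2 H each → 4
  1 × F: no H
  1 × N (charge +1): 2 H
  1 × N: no H
  1 × O (charge -1): no H
  Total hydrogens = 19.
Molecular formula: C12H19FN2O5

C12H19FN2O5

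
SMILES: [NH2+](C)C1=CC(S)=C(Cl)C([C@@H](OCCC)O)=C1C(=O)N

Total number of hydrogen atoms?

18

Hydrogens are implicit in SMILES; fill each atom to its normal valence:
  5 × C (aromatic): no H
  2 × C: 3 H each → 6
  2 × C: 2 H each → 4
  2 × O: no H
  1 × C (aromatic): 1 H
  1 × C: 1 H
  1 × C: no H
  1 × Cl: no H
  1 × N (charge +1): 2 H
  1 × N: 2 H
  1 × O: 1 H
  1 × S: 1 H
  Total hydrogens = 18.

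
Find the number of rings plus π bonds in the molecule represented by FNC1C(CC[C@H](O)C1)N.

Molecular formula from the SMILES: C6H13FN2O.
DoU = (2C + 2 + N − H − X)/2 = (2·6 + 2 + 2 − 13 − 1)/2 = 2/2 = 1.
(Structurally: 1 ring(s) + 0 π bond(s) = 1.)

1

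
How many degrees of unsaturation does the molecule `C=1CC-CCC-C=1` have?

Molecular formula from the SMILES: C7H12.
DoU = (2C + 2 + N − H − X)/2 = (2·7 + 2 + 0 − 12 − 0)/2 = 4/2 = 2.
(Structurally: 1 ring(s) + 1 π bond(s) = 2.)

2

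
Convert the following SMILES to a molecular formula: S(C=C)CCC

Heavy atoms from the SMILES: 5 C, 1 S.
Implicit hydrogens by atom environment:
  3 × C: 2 H each → 6
  1 × C: 3 H
  1 × C: 1 H
  1 × S: no H
  Total hydrogens = 10.
Molecular formula: C5H10S

C5H10S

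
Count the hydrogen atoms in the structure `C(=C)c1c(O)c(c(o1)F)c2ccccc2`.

9

Hydrogens are implicit in SMILES; fill each atom to its normal valence:
  5 × C (aromatic): 1 H each → 5
  5 × C (aromatic): no H
  1 × C: 2 H
  1 × C: 1 H
  1 × F: no H
  1 × O: 1 H
  1 × O (aromatic): no H
  Total hydrogens = 9.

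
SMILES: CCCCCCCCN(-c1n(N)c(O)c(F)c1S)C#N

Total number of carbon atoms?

13

The symbol for carbon appears 13 times in the SMILES. Lowercase c denotes aromatic carbon and counts toward C.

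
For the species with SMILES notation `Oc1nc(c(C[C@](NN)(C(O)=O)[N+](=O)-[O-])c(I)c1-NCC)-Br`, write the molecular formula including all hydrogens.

C10H13BrIN5O5

Heavy atoms from the SMILES: 1 Br, 10 C, 1 I, 5 N, 5 O.
Implicit hydrogens by atom environment:
  5 × C (aromatic): no H
  2 × C: 2 H each → 4
  2 × C: no H
  2 × N: 1 H each → 2
  2 × O: 1 H each → 2
  2 × O: no H
  1 × Br: no H
  1 × C: 3 H
  1 × I: no H
  1 × N: 2 H
  1 × N (aromatic): no H
  1 × N (charge +1): no H
  1 × O (charge -1): no H
  Total hydrogens = 13.
Molecular formula: C10H13BrIN5O5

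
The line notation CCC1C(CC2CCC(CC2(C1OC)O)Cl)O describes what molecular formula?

Heavy atoms from the SMILES: 13 C, 1 Cl, 3 O.
Implicit hydrogens by atom environment:
  5 × C: 2 H each → 10
  5 × C: 1 H each → 5
  2 × C: 3 H each → 6
  2 × O: 1 H each → 2
  1 × C: no H
  1 × Cl: no H
  1 × O: no H
  Total hydrogens = 23.
Molecular formula: C13H23ClO3

C13H23ClO3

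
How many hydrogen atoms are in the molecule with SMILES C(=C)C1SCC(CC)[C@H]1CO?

16

Hydrogens are implicit in SMILES; fill each atom to its normal valence:
  4 × C: 2 H each → 8
  4 × C: 1 H each → 4
  1 × C: 3 H
  1 × O: 1 H
  1 × S: no H
  Total hydrogens = 16.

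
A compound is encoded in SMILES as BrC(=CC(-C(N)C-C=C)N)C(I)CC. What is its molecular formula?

C10H18BrIN2

Heavy atoms from the SMILES: 1 Br, 10 C, 1 I, 2 N.
Implicit hydrogens by atom environment:
  5 × C: 1 H each → 5
  3 × C: 2 H each → 6
  2 × N: 2 H each → 4
  1 × Br: no H
  1 × C: 3 H
  1 × C: no H
  1 × I: no H
  Total hydrogens = 18.
Molecular formula: C10H18BrIN2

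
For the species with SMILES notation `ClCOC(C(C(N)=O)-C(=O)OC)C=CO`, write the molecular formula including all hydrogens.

C8H12ClNO5

Heavy atoms from the SMILES: 8 C, 1 Cl, 1 N, 5 O.
Implicit hydrogens by atom environment:
  4 × C: 1 H each → 4
  4 × O: no H
  2 × C: no H
  1 × C: 3 H
  1 × C: 2 H
  1 × Cl: no H
  1 × N: 2 H
  1 × O: 1 H
  Total hydrogens = 12.
Molecular formula: C8H12ClNO5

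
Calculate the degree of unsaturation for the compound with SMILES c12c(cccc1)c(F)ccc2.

7

Molecular formula from the SMILES: C10H7F.
DoU = (2C + 2 + N − H − X)/2 = (2·10 + 2 + 0 − 7 − 1)/2 = 14/2 = 7.
(Structurally: 2 ring(s) + 5 π bond(s) = 7.)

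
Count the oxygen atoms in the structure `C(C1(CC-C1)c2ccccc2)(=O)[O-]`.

The symbol for oxygen appears 2 times in the SMILES.

2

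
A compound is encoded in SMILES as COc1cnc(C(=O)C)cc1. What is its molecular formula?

C8H9NO2

Heavy atoms from the SMILES: 8 C, 1 N, 2 O.
Implicit hydrogens by atom environment:
  3 × C (aromatic): 1 H each → 3
  2 × C: 3 H each → 6
  2 × C (aromatic): no H
  2 × O: no H
  1 × C: no H
  1 × N (aromatic): no H
  Total hydrogens = 9.
Molecular formula: C8H9NO2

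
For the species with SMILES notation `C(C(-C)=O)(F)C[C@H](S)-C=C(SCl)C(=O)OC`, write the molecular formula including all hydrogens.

Heavy atoms from the SMILES: 9 C, 1 Cl, 1 F, 3 O, 2 S.
Implicit hydrogens by atom environment:
  3 × C: 1 H each → 3
  3 × C: no H
  3 × O: no H
  2 × C: 3 H each → 6
  1 × C: 2 H
  1 × Cl: no H
  1 × F: no H
  1 × S: 1 H
  1 × S: no H
  Total hydrogens = 12.
Molecular formula: C9H12ClFO3S2

C9H12ClFO3S2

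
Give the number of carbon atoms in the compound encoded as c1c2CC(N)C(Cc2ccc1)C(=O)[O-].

11

The symbol for carbon appears 11 times in the SMILES. Lowercase c denotes aromatic carbon and counts toward C.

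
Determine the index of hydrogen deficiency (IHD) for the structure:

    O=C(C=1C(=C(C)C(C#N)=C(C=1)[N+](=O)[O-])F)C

Molecular formula from the SMILES: C10H7FN2O3.
DoU = (2C + 2 + N − H − X)/2 = (2·10 + 2 + 2 − 7 − 1)/2 = 16/2 = 8.
(Structurally: 1 ring(s) + 7 π bond(s) = 8.)

8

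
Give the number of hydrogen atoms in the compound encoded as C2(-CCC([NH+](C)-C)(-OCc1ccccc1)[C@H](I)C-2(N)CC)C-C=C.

Hydrogens are implicit in SMILES; fill each atom to its normal valence:
  6 × C: 2 H each → 12
  5 × C (aromatic): 1 H each → 5
  3 × C: 3 H each → 9
  3 × C: 1 H each → 3
  2 × C: no H
  1 × C (aromatic): no H
  1 × I: no H
  1 × N: 2 H
  1 × N (charge +1): 1 H
  1 × O: no H
  Total hydrogens = 32.

32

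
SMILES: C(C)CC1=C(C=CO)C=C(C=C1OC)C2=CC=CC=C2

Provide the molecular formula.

Heavy atoms from the SMILES: 18 C, 2 O.
Implicit hydrogens by atom environment:
  7 × C (aromatic): 1 H each → 7
  5 × C (aromatic): no H
  2 × C: 3 H each → 6
  2 × C: 2 H each → 4
  2 × C: 1 H each → 2
  1 × O: 1 H
  1 × O: no H
  Total hydrogens = 20.
Molecular formula: C18H20O2

C18H20O2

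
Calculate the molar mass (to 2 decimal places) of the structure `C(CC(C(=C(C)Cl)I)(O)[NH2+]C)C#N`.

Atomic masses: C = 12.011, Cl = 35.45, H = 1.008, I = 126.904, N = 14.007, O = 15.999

315.56

Molecular formula: C8H13ClIN2O+.
M = 8×12.011 + 1×35.45 + 13×1.008 + 1×126.904 + 2×14.007 + 1×15.999 = 315.56 g/mol.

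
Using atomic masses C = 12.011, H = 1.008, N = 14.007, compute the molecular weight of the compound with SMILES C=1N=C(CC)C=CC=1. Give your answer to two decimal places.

107.16

Molecular formula: C7H9N.
M = 7×12.011 + 9×1.008 + 1×14.007 = 107.16 g/mol.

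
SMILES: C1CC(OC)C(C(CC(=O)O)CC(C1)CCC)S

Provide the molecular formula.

Heavy atoms from the SMILES: 14 C, 3 O, 1 S.
Implicit hydrogens by atom environment:
  7 × C: 2 H each → 14
  4 × C: 1 H each → 4
  2 × C: 3 H each → 6
  2 × O: no H
  1 × C: no H
  1 × O: 1 H
  1 × S: 1 H
  Total hydrogens = 26.
Molecular formula: C14H26O3S

C14H26O3S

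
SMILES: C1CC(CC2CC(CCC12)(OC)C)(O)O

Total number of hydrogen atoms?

22

Hydrogens are implicit in SMILES; fill each atom to its normal valence:
  6 × C: 2 H each → 12
  2 × C: 3 H each → 6
  2 × C: 1 H each → 2
  2 × C: no H
  2 × O: 1 H each → 2
  1 × O: no H
  Total hydrogens = 22.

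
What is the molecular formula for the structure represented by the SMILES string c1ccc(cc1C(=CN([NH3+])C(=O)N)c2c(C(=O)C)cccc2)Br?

Heavy atoms from the SMILES: 1 Br, 17 C, 3 N, 2 O.
Implicit hydrogens by atom environment:
  8 × C (aromatic): 1 H each → 8
  4 × C (aromatic): no H
  3 × C: no H
  2 × O: no H
  1 × Br: no H
  1 × C: 3 H
  1 × C: 1 H
  1 × N (charge +1): 3 H
  1 × N: 2 H
  1 × N: no H
  Total hydrogens = 17.
Net charge +1.
Molecular formula: C17H17BrN3O2+

C17H17BrN3O2+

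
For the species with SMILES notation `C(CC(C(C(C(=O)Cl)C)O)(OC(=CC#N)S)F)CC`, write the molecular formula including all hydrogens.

Heavy atoms from the SMILES: 12 C, 1 Cl, 1 F, 1 N, 3 O, 1 S.
Implicit hydrogens by atom environment:
  4 × C: no H
  3 × C: 2 H each → 6
  3 × C: 1 H each → 3
  2 × C: 3 H each → 6
  2 × O: no H
  1 × Cl: no H
  1 × F: no H
  1 × N: no H
  1 × O: 1 H
  1 × S: 1 H
  Total hydrogens = 17.
Molecular formula: C12H17ClFNO3S

C12H17ClFNO3S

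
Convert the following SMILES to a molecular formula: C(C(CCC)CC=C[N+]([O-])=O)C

C9H17NO2

Heavy atoms from the SMILES: 9 C, 1 N, 2 O.
Implicit hydrogens by atom environment:
  4 × C: 2 H each → 8
  3 × C: 1 H each → 3
  2 × C: 3 H each → 6
  1 × N (charge +1): no H
  1 × O: no H
  1 × O (charge -1): no H
  Total hydrogens = 17.
Molecular formula: C9H17NO2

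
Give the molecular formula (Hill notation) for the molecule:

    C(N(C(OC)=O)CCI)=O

C5H8INO3

Heavy atoms from the SMILES: 5 C, 1 I, 1 N, 3 O.
Implicit hydrogens by atom environment:
  3 × O: no H
  2 × C: 2 H each → 4
  1 × C: 3 H
  1 × C: 1 H
  1 × C: no H
  1 × I: no H
  1 × N: no H
  Total hydrogens = 8.
Molecular formula: C5H8INO3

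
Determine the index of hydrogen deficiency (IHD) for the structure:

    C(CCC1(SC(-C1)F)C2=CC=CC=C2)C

5

Molecular formula from the SMILES: C13H17FS.
DoU = (2C + 2 + N − H − X)/2 = (2·13 + 2 + 0 − 17 − 1)/2 = 10/2 = 5.
(Structurally: 2 ring(s) + 3 π bond(s) = 5.)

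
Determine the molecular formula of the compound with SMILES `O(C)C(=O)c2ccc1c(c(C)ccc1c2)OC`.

C14H14O3

Heavy atoms from the SMILES: 14 C, 3 O.
Implicit hydrogens by atom environment:
  5 × C (aromatic): 1 H each → 5
  5 × C (aromatic): no H
  3 × C: 3 H each → 9
  3 × O: no H
  1 × C: no H
  Total hydrogens = 14.
Molecular formula: C14H14O3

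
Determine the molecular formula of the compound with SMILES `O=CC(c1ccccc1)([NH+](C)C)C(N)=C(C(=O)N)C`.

C14H20N3O2+

Heavy atoms from the SMILES: 14 C, 3 N, 2 O.
Implicit hydrogens by atom environment:
  5 × C (aromatic): 1 H each → 5
  4 × C: no H
  3 × C: 3 H each → 9
  2 × N: 2 H each → 4
  2 × O: no H
  1 × C: 1 H
  1 × C (aromatic): no H
  1 × N (charge +1): 1 H
  Total hydrogens = 20.
Net charge +1.
Molecular formula: C14H20N3O2+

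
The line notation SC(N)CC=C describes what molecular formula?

Heavy atoms from the SMILES: 4 C, 1 N, 1 S.
Implicit hydrogens by atom environment:
  2 × C: 2 H each → 4
  2 × C: 1 H each → 2
  1 × N: 2 H
  1 × S: 1 H
  Total hydrogens = 9.
Molecular formula: C4H9NS

C4H9NS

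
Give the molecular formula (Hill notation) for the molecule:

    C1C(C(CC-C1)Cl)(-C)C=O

C8H13ClO

Heavy atoms from the SMILES: 8 C, 1 Cl, 1 O.
Implicit hydrogens by atom environment:
  4 × C: 2 H each → 8
  2 × C: 1 H each → 2
  1 × C: 3 H
  1 × C: no H
  1 × Cl: no H
  1 × O: no H
  Total hydrogens = 13.
Molecular formula: C8H13ClO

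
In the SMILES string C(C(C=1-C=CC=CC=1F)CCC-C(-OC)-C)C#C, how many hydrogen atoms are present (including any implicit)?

21

Hydrogens are implicit in SMILES; fill each atom to its normal valence:
  4 × C: 2 H each → 8
  4 × C (aromatic): 1 H each → 4
  3 × C: 1 H each → 3
  2 × C: 3 H each → 6
  2 × C (aromatic): no H
  1 × C: no H
  1 × F: no H
  1 × O: no H
  Total hydrogens = 21.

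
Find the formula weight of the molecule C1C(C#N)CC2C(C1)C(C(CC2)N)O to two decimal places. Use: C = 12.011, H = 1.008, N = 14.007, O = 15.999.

Molecular formula: C11H18N2O.
M = 11×12.011 + 18×1.008 + 2×14.007 + 1×15.999 = 194.28 g/mol.

194.28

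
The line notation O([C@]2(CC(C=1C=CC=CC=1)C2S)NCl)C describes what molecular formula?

Heavy atoms from the SMILES: 11 C, 1 Cl, 1 N, 1 O, 1 S.
Implicit hydrogens by atom environment:
  5 × C (aromatic): 1 H each → 5
  2 × C: 1 H each → 2
  1 × C: 3 H
  1 × C: 2 H
  1 × C: no H
  1 × C (aromatic): no H
  1 × Cl: no H
  1 × N: 1 H
  1 × O: no H
  1 × S: 1 H
  Total hydrogens = 14.
Molecular formula: C11H14ClNOS

C11H14ClNOS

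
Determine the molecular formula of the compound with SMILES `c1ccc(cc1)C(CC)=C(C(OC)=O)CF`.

Heavy atoms from the SMILES: 13 C, 1 F, 2 O.
Implicit hydrogens by atom environment:
  5 × C (aromatic): 1 H each → 5
  3 × C: no H
  2 × C: 3 H each → 6
  2 × C: 2 H each → 4
  2 × O: no H
  1 × C (aromatic): no H
  1 × F: no H
  Total hydrogens = 15.
Molecular formula: C13H15FO2

C13H15FO2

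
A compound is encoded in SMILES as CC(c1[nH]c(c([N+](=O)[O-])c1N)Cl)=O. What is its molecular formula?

Heavy atoms from the SMILES: 6 C, 1 Cl, 3 N, 3 O.
Implicit hydrogens by atom environment:
  4 × C (aromatic): no H
  2 × O: no H
  1 × C: 3 H
  1 × C: no H
  1 × Cl: no H
  1 × N: 2 H
  1 × N (aromatic): 1 H
  1 × N (charge +1): no H
  1 × O (charge -1): no H
  Total hydrogens = 6.
Molecular formula: C6H6ClN3O3

C6H6ClN3O3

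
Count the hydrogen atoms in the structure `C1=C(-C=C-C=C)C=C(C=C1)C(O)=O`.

10

Hydrogens are implicit in SMILES; fill each atom to its normal valence:
  4 × C (aromatic): 1 H each → 4
  3 × C: 1 H each → 3
  2 × C (aromatic): no H
  1 × C: 2 H
  1 × C: no H
  1 × O: 1 H
  1 × O: no H
  Total hydrogens = 10.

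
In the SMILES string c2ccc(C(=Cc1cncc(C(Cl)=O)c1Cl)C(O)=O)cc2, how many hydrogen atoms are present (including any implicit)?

9

Hydrogens are implicit in SMILES; fill each atom to its normal valence:
  7 × C (aromatic): 1 H each → 7
  4 × C (aromatic): no H
  3 × C: no H
  2 × Cl: no H
  2 × O: no H
  1 × C: 1 H
  1 × N (aromatic): no H
  1 × O: 1 H
  Total hydrogens = 9.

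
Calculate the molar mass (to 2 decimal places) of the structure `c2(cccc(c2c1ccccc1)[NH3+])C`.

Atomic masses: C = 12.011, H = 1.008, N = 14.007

184.26

Molecular formula: C13H14N+.
M = 13×12.011 + 14×1.008 + 1×14.007 = 184.26 g/mol.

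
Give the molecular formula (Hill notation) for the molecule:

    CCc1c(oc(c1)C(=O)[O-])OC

C8H9O4-

Heavy atoms from the SMILES: 8 C, 4 O.
Implicit hydrogens by atom environment:
  3 × C (aromatic): no H
  2 × C: 3 H each → 6
  2 × O: no H
  1 × C: 2 H
  1 × C (aromatic): 1 H
  1 × C: no H
  1 × O (aromatic): no H
  1 × O (charge -1): no H
  Total hydrogens = 9.
Net charge -1.
Molecular formula: C8H9O4-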